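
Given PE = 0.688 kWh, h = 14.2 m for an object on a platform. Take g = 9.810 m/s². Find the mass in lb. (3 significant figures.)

39200 lb

Rearranging PE = m·g·h for m: m = PE/(g·h).
PE = 0.688 kWh = 2.477×10^6 J; h = 14.2 m; g = 9.810 m/s².
m = 17780 kg
17780 kg × (1 lb / 0.4536 kg) = 39198 lb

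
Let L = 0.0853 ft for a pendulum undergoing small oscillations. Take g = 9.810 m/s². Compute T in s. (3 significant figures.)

T is given directly by: T = 2π√(L/g).
L = 0.0853 ft = 0.02600 m; g = 9.810 m/s².
T = 0.3235 s

0.323 s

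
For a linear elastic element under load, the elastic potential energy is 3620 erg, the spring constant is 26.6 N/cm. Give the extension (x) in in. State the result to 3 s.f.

0.0205 in

Solving U = ½k·x² for x: x = √(2U/k).
U = 3620 erg = 3.620×10^-4 J; k = 26.6 N/cm = 2660 N/m.
x = 5.217×10^-4 m
5.217×10^-4 m × (1 in / 0.02540 m) = 0.02054 in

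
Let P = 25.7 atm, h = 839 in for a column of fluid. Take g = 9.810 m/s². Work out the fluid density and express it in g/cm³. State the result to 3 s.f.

12.5 g/cm³

Rearranging: ρ = P/(g·h).
P = 25.7 atm = 2.604×10^6 Pa; h = 839 in = 21.31 m; g = 9.810 m/s².
ρ = 12456 kg/m³
12456 kg/m³ × (1 g/cm³ / 1000 kg/m³) = 12.46 g/cm³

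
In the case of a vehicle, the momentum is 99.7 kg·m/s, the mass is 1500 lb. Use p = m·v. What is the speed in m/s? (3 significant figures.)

Solving p = m·v for v: v = p/m.
p = 99.7 kg·m/s; m = 1500 lb = 680.4 kg.
v = 0.1465 m/s

0.147 m/s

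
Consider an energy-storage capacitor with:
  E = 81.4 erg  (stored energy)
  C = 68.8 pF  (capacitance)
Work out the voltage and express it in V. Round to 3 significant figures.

Rearranging E = ½C·V² for V: V = √(2E/C).
E = 81.4 erg = 8.140×10^-6 J; C = 68.8 pF = 6.880×10^-11 F.
V = 486.4 V

486 V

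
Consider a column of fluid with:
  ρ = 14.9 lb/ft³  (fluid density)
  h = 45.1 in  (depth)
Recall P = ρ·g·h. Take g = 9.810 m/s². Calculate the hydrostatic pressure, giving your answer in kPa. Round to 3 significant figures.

Directly: P = ρgh.
ρ = 14.9 lb/ft³ = 238.7 kg/m³; h = 45.1 in = 1.146 m; g = 9.810 m/s².
P = 2682 Pa
2682 Pa × (1 kPa / 1000 Pa) = 2.682 kPa

2.68 kPa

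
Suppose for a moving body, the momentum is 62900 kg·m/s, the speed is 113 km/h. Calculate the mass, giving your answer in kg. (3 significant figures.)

Rearranging: m = p/v.
p = 62900 kg·m/s; v = 113 km/h = 31.39 m/s.
m = 2004 kg

2000 kg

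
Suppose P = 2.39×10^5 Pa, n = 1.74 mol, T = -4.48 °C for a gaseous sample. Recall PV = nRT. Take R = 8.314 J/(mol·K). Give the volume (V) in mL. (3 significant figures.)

16300 mL

Solving PV = nRT for V: V = nRT/P.
P = 2.39×10^5 Pa; n = 1.74 mol; T = -4.48 °C = 268.7 K; R = 8.314 J/(mol·K).
V = 0.01626 m³
0.01626 m³ × (1 mL / 1.000×10^-6 m³) = 16262 mL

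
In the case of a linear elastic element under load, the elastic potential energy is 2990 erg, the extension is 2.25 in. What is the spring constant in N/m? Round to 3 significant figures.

Rearranging: k = 2U/x².
U = 2990 erg = 2.990×10^-4 J; x = 2.25 in = 0.05715 m.
k = 0.1831 N/m

0.183 N/m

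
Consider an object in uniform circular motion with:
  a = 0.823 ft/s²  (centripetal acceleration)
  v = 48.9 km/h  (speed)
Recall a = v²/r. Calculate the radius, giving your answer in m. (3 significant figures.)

736 m

Rearranging a = v²/r for r: r = v²/a.
a = 0.823 ft/s² = 0.2509 m/s²; v = 48.9 km/h = 13.58 m/s.
r = 735.5 m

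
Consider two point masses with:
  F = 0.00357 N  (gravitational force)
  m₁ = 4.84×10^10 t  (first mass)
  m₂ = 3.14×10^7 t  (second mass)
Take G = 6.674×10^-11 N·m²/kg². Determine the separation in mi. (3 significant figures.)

1.05×10^5 mi

From Newton's law of gravitation: r = √(G·m₁m₂/F).
F = 0.00357 N; m₁ = 4.84×10^10 t = 4.840×10^13 kg; m₂ = 3.14×10^7 t = 3.140×10^10 kg; G = 6.674×10^-11 N·m²/kg².
r = 1.686×10^8 m
1.686×10^8 m × (1 mi / 1609 m) = 1.047×10^5 mi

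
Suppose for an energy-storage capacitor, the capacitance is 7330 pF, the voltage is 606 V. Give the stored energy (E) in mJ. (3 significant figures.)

Directly: E = ½CV².
C = 7330 pF = 7.330×10^-9 F; V = 606 V.
E = 0.001346 J
0.001346 J × (1 mJ / 0.001000 J) = 1.346 mJ

1.35 mJ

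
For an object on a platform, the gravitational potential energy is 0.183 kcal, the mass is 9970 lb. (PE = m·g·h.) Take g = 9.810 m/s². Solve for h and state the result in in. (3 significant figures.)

0.679 in

Rearranging: h = PE/(m·g).
PE = 0.183 kcal = 765.7 J; m = 9970 lb = 4522 kg; g = 9.810 m/s².
h = 0.01726 m
0.01726 m × (1 in / 0.02540 m) = 0.6795 in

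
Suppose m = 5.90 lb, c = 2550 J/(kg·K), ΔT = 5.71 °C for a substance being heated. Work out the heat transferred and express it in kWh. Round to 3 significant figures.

0.0108 kWh

Directly: Q = mcΔT.
m = 5.90 lb = 2.676 kg; c = 2550 J/(kg·K); ΔT = 5.71 °C = 5.710 K.
Q = 38967 J  (the unit combination reduces to kg·m²/s² = J)
38967 J × (1 kWh / 3.600×10^6 J) = 0.01082 kWh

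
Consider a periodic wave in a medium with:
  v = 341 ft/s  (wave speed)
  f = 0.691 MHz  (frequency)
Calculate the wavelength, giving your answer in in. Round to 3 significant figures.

0.00592 in

Solving v = f·λ for λ: λ = v/f.
v = 341 ft/s = 103.9 m/s; f = 0.691 MHz = 6.910×10^5 Hz.
λ = 1.504×10^-4 m
1.504×10^-4 m × (1 in / 0.02540 m) = 0.005922 in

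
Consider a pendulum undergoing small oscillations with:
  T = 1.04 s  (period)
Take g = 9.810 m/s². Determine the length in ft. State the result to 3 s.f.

Solving T = 2π√(L/g) for L: L = g·(T/2π)².
T = 1.04 s; g = 9.810 m/s².
L = 0.2688 m
0.2688 m × (1 ft / 0.3048 m) = 0.8818 ft

0.882 ft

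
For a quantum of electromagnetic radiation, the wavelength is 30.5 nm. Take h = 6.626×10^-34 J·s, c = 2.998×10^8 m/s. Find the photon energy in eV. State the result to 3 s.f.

Directly: E = hc/λ.
λ = 30.5 nm = 3.050×10^-8 m; h = 6.626×10^-34 J·s; c = 2.998×10^8 m/s.
E = 6.513×10^-18 J
6.513×10^-18 J × (1 eV / 1.602×10^-19 J) = 40.65 eV

40.7 eV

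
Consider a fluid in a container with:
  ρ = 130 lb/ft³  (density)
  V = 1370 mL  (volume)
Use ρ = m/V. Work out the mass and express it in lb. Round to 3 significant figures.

Rearranging ρ = m/V for m: m = ρV.
ρ = 130 lb/ft³ = 2082 kg/m³; V = 1370 mL = 0.001370 m³.
m = 2.853 kg
2.853 kg × (1 lb / 0.4536 kg) = 6.290 lb

6.29 lb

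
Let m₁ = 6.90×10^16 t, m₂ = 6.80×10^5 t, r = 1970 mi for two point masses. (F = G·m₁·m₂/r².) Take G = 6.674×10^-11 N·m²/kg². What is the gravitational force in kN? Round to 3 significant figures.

Directly: F = Gm₁m₂/r².
m₁ = 6.90×10^16 t = 6.900×10^19 kg; m₂ = 6.80×10^5 t = 6.800×10^8 kg; r = 1970 mi = 3.170×10^6 m; G = 6.674×10^-11 N·m²/kg².
F = 3.115×10^5 N
3.115×10^5 N × (1 kN / 1000 N) = 311.5 kN

312 kN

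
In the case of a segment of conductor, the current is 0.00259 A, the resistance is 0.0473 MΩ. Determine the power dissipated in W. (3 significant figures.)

P is given directly by: P = I²R.
I = 0.00259 A; R = 0.0473 MΩ = 47300 Ω.
P = 0.3173 W

0.317 W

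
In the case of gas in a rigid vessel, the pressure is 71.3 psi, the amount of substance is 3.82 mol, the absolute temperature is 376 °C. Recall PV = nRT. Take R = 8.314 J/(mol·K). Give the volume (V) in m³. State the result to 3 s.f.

0.0419 m³

From the ideal-gas law: V = nRT/P.
P = 71.3 psi = 4.916×10^5 Pa; n = 3.82 mol; T = 376 °C = 649.1 K; R = 8.314 J/(mol·K).
V = 0.04194 m³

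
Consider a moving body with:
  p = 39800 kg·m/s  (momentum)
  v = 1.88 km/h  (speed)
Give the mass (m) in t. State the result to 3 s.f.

Solving p = m·v for m: m = p/v.
p = 39800 kg·m/s; v = 1.88 km/h = 0.5222 m/s.
m = 76213 kg
76213 kg × (1 t / 1000 kg) = 76.21 t

76.2 t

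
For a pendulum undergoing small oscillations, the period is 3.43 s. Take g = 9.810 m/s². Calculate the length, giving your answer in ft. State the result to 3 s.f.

Rearranging T = 2π√(L/g) for L: L = g·(T/2π)².
T = 3.43 s; g = 9.810 m/s².
L = 2.923 m
2.923 m × (1 ft / 0.3048 m) = 9.591 ft

9.59 ft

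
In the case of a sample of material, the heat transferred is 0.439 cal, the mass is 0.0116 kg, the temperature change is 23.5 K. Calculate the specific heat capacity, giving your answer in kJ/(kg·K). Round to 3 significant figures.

0.00674 kJ/(kg·K)

Rearranging: c = Q/(m·ΔT).
Q = 0.439 cal = 1.837 J; m = 0.0116 kg; ΔT = 23.5 K.
c = 6.738 J/(kg·K)
6.738 J/(kg·K) × (1 kJ/(kg·K) / 1000 J/(kg·K)) = 0.006738 kJ/(kg·K)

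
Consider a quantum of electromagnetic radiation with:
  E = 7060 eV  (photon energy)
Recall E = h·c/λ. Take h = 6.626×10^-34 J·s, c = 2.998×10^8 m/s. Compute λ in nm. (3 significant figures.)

0.176 nm

Solving E = h·c/λ for λ: λ = hc/E.
E = 7060 eV = 1.131×10^-15 J; h = 6.626×10^-34 J·s; c = 2.998×10^8 m/s.
λ = 1.756×10^-10 m
1.756×10^-10 m × (1 nm / 1.000×10^-9 m) = 0.1756 nm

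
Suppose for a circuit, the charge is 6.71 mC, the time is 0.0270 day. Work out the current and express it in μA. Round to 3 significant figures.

2.88 μA

Rearranging: I = q/t.
q = 6.71 mC = 0.006710 C; t = 0.0270 day = 2333 s.
I = 2.876×10^-6 A
2.876×10^-6 A × (1 μA / 1.000×10^-6 A) = 2.876 μA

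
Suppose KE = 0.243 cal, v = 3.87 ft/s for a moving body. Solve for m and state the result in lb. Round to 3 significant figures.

3.22 lb

Rearranging: m = 2·KE/v².
KE = 0.243 cal = 1.017 J; v = 3.87 ft/s = 1.180 m/s.
m = 1.461 kg
1.461 kg × (1 lb / 0.4536 kg) = 3.222 lb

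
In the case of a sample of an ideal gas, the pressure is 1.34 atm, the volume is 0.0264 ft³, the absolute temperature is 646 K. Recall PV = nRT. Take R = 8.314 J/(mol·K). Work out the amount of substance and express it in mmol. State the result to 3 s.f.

18.9 mmol

Rearranging PV = nRT for n: n = PV/(RT).
P = 1.34 atm = 1.358×10^5 Pa; V = 0.0264 ft³ = 7.476×10^-4 m³; T = 646 K; R = 8.314 J/(mol·K).
n = 0.01890 mol
0.01890 mol × (1 mmol / 0.001000 mol) = 18.90 mmol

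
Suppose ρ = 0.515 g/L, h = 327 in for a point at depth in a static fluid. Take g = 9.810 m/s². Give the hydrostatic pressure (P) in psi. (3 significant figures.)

0.00609 psi

Directly: P = ρgh.
ρ = 0.515 g/L = 0.5150 kg/m³; h = 327 in = 8.306 m; g = 9.810 m/s².
P = 41.96 Pa
41.96 Pa × (1 psi / 6895 Pa) = 0.006086 psi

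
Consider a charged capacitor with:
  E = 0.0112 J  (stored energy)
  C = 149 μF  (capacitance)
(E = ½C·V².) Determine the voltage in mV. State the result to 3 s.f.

12300 mV

Rearranging E = ½C·V² for V: V = √(2E/C).
E = 0.0112 J; C = 149 μF = 1.490×10^-4 F.
V = 12.26 V
12.26 V × (1 mV / 0.001000 V) = 12261 mV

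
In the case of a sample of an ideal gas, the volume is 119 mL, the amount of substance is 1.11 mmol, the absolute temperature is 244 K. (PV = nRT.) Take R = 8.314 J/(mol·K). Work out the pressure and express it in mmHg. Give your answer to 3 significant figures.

From the ideal-gas law: P = nRT/V.
V = 119 mL = 1.190×10^-4 m³; n = 1.11 mmol = 0.001110 mol; T = 244 K; R = 8.314 J/(mol·K).
P = 18922 Pa
18922 Pa × (1 mmHg / 133.3 Pa) = 141.9 mmHg

142 mmHg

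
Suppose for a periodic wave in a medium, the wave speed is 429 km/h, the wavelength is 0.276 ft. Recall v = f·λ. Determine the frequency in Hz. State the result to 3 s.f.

1420 Hz

Rearranging: f = v/λ.
v = 429 km/h = 119.2 m/s; λ = 0.276 ft = 0.08412 m.
f = 1417 Hz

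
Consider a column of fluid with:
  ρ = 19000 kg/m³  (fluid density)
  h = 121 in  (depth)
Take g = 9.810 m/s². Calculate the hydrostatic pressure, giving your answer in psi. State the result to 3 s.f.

P is given directly by: P = ρgh.
ρ = 19000 kg/m³; h = 121 in = 3.073 m; g = 9.810 m/s².
P = 5.729×10^5 Pa
5.729×10^5 Pa × (1 psi / 6895 Pa) = 83.09 psi

83.1 psi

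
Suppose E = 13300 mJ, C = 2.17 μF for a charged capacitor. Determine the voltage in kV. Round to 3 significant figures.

Rearranging E = ½C·V² for V: V = √(2E/C).
E = 13300 mJ = 13.30 J; C = 2.17 μF = 2.170×10^-6 F.
V = 3501 V  (the unit combination reduces to kg·m²/(A·s³) = V)
3501 V × (1 kV / 1000 V) = 3.501 kV

3.50 kV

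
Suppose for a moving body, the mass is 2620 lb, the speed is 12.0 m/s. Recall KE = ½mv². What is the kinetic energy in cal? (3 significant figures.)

20500 cal

Directly: KE = ½mv².
m = 2620 lb = 1188 kg; v = 12.0 m/s.
KE = 85566 J
85566 J × (1 cal / 4.184 J) = 20451 cal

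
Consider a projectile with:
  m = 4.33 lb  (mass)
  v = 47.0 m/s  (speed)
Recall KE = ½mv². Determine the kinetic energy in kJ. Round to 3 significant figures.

2.17 kJ

Directly: KE = ½mv².
m = 4.33 lb = 1.964 kg; v = 47.0 m/s.
KE = 2169 J  (the unit combination reduces to kg·m²/s² = J)
2169 J × (1 kJ / 1000 J) = 2.169 kJ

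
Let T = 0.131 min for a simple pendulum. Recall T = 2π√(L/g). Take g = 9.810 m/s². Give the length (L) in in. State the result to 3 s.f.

Rearranging T = 2π√(L/g) for L: L = g·(T/2π)².
T = 0.131 min = 7.860 s; g = 9.810 m/s².
L = 15.35 m
15.35 m × (1 in / 0.02540 m) = 604.4 in

604 in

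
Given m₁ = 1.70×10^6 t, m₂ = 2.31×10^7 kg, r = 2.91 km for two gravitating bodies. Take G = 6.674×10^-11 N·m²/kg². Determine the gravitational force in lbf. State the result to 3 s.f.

0.0696 lbf

From Newton's law of gravitation: F = Gm₁m₂/r².
m₁ = 1.70×10^6 t = 1.700×10^9 kg; m₂ = 2.31×10^7 kg; r = 2.91 km = 2910 m; G = 6.674×10^-11 N·m²/kg².
F = 0.3095 N
0.3095 N × (1 lbf / 4.448 N) = 0.06958 lbf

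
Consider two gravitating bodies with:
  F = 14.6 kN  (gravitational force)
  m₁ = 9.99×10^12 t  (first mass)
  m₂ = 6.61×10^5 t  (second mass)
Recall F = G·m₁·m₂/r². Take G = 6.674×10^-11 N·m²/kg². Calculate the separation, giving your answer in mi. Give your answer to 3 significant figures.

Rearranging F = G·m₁·m₂/r² for r: r = √(G·m₁m₂/F).
F = 14.6 kN = 14600 N; m₁ = 9.99×10^12 t = 9.990×10^15 kg; m₂ = 6.61×10^5 t = 6.610×10^8 kg; G = 6.674×10^-11 N·m²/kg².
r = 1.737×10^5 m
1.737×10^5 m × (1 mi / 1609 m) = 108.0 mi

108 mi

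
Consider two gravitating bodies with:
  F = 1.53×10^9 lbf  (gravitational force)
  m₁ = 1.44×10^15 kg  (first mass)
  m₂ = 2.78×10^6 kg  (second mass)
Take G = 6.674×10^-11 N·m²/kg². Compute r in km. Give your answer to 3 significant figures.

0.00627 km

From Newton's law of gravitation: r = √(G·m₁m₂/F).
F = 1.53×10^9 lbf = 6.806×10^9 N; m₁ = 1.44×10^15 kg; m₂ = 2.78×10^6 kg; G = 6.674×10^-11 N·m²/kg².
r = 6.266 m
6.266 m × (1 km / 1000 m) = 0.006266 km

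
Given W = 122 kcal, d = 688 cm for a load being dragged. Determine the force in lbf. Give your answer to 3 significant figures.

16700 lbf

Rearranging W = F·d for F: F = W/d.
W = 122 kcal = 5.104×10^5 J; d = 688 cm = 6.880 m.
F = 74193 N  (the unit combination reduces to kg·m/s² = N)
74193 N × (1 lbf / 4.448 N) = 16679 lbf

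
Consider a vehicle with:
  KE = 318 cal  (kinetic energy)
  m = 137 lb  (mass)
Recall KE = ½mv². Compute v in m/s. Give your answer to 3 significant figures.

Rearranging KE = ½mv² for v: v = √(2·KE/m).
KE = 318 cal = 1331 J; m = 137 lb = 62.14 kg.
v = 6.544 m/s

6.54 m/s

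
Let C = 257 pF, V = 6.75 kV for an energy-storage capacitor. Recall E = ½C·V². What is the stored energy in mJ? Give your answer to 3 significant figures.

5.85 mJ

Directly: E = ½CV².
C = 257 pF = 2.570×10^-10 F; V = 6.75 kV = 6750 V.
E = 0.005855 J
0.005855 J × (1 mJ / 0.001000 J) = 5.855 mJ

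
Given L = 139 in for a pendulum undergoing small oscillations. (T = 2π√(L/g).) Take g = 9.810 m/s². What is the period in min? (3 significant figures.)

Directly: T = 2π√(L/g).
L = 139 in = 3.531 m; g = 9.810 m/s².
T = 3.769 s
3.769 s × (1 min / 60.00 s) = 0.06282 min

0.0628 min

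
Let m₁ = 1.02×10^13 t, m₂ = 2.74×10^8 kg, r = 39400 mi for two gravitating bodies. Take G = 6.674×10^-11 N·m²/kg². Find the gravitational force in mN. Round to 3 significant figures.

Directly: F = Gm₁m₂/r².
m₁ = 1.02×10^13 t = 1.020×10^16 kg; m₂ = 2.74×10^8 kg; r = 39400 mi = 6.341×10^7 m; G = 6.674×10^-11 N·m²/kg².
F = 0.04639 N
0.04639 N × (1 mN / 0.001000 N) = 46.39 mN

46.4 mN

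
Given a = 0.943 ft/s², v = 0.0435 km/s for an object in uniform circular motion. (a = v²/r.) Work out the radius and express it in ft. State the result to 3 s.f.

Solving a = v²/r for r: r = v²/a.
a = 0.943 ft/s² = 0.2874 m/s²; v = 0.0435 km/s = 43.50 m/s.
r = 6583 m
6583 m × (1 ft / 0.3048 m) = 21599 ft

21600 ft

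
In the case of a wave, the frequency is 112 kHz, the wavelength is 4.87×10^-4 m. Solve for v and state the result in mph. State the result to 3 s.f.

122 mph

Directly: v = fλ.
f = 112 kHz = 1.120×10^5 Hz; λ = 4.87×10^-4 m.
v = 54.54 m/s
54.54 m/s × (1 mph / 0.4470 m/s) = 122.0 mph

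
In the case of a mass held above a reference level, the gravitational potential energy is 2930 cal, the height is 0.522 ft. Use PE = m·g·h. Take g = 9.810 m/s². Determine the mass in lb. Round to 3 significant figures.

17300 lb

Solving PE = m·g·h for m: m = PE/(g·h).
PE = 2930 cal = 12259 J; h = 0.522 ft = 0.1591 m; g = 9.810 m/s².
m = 7854 kg
7854 kg × (1 lb / 0.4536 kg) = 17316 lb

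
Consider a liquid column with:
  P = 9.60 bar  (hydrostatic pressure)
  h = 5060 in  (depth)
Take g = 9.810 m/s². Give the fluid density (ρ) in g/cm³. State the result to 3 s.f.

Rearranging: ρ = P/(g·h).
P = 9.60 bar = 9.600×10^5 Pa; h = 5060 in = 128.5 m; g = 9.810 m/s².
ρ = 761.4 kg/m³
761.4 kg/m³ × (1 g/cm³ / 1000 kg/m³) = 0.7614 g/cm³

0.761 g/cm³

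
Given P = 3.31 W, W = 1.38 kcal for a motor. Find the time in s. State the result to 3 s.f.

Rearranging P = W/t for t: t = W/P.
P = 3.31 W; W = 1.38 kcal = 5774 J.
t = 1744 s

1740 s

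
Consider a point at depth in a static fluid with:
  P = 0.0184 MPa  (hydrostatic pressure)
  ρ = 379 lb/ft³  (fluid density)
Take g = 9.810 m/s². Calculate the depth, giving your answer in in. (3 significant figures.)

12.2 in

Rearranging: h = P/(ρ·g).
P = 0.0184 MPa = 18400 Pa; ρ = 379 lb/ft³ = 6071 kg/m³; g = 9.810 m/s².
h = 0.3090 m
0.3090 m × (1 in / 0.02540 m) = 12.16 in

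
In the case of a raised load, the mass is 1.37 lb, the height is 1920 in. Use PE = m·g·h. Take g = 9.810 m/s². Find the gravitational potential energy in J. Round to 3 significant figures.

297 J

Directly: PE = mgh.
m = 1.37 lb = 0.6214 kg; h = 1920 in = 48.77 m; g = 9.810 m/s².
PE = 297.3 J  (the unit combination reduces to kg·m²/s² = J)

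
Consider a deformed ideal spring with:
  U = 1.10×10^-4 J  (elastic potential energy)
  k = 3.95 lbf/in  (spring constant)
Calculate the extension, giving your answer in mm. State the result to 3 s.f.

0.564 mm

Rearranging U = ½k·x² for x: x = √(2U/k).
U = 1.10×10^-4 J; k = 3.95 lbf/in = 691.8 N/m.
x = 5.639×10^-4 m
5.639×10^-4 m × (1 mm / 0.001000 m) = 0.5639 mm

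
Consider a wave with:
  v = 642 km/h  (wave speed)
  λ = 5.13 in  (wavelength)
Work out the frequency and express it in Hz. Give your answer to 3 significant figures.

1370 Hz

Rearranging: f = v/λ.
v = 642 km/h = 178.3 m/s; λ = 5.13 in = 0.1303 m.
f = 1369 Hz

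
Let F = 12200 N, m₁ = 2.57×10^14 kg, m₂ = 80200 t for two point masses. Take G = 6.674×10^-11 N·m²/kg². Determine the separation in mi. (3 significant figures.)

From Newton's law of gravitation: r = √(G·m₁m₂/F).
F = 12200 N; m₁ = 2.57×10^14 kg; m₂ = 80200 t = 8.020×10^7 kg; G = 6.674×10^-11 N·m²/kg².
r = 10619 m
10619 m × (1 mi / 1609 m) = 6.598 mi

6.60 mi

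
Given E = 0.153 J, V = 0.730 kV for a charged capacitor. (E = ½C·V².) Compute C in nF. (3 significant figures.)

574 nF

Rearranging: C = 2E/V².
E = 0.153 J; V = 0.730 kV = 730.0 V.
C = 5.742×10^-7 F
5.742×10^-7 F × (1 nF / 1.000×10^-9 F) = 574.2 nF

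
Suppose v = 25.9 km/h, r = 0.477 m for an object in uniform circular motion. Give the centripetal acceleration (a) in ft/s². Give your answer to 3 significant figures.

Directly: a = v²/r.
v = 25.9 km/h = 7.194 m/s; r = 0.477 m.
a = 108.5 m/s²
108.5 m/s² × (1 ft/s² / 0.3048 m/s²) = 356.0 ft/s²

356 ft/s²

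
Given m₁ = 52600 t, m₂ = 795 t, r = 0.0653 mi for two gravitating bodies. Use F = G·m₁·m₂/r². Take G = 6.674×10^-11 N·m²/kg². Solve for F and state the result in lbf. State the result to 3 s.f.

0.0568 lbf

F is given directly by: F = Gm₁m₂/r².
m₁ = 52600 t = 5.260×10^7 kg; m₂ = 795 t = 7.950×10^5 kg; r = 0.0653 mi = 105.1 m; G = 6.674×10^-11 N·m²/kg².
F = 0.2527 N
0.2527 N × (1 lbf / 4.448 N) = 0.05681 lbf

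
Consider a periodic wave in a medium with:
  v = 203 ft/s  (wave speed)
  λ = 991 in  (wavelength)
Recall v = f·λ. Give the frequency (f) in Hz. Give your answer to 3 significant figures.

Rearranging v = f·λ for f: f = v/λ.
v = 203 ft/s = 61.87 m/s; λ = 991 in = 25.17 m.
f = 2.458 Hz

2.46 Hz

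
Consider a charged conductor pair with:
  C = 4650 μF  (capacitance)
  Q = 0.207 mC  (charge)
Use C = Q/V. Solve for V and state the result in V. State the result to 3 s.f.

Rearranging: V = Q/C.
C = 4650 μF = 0.004650 F; Q = 0.207 mC = 2.070×10^-4 C.
V = 0.04452 V

0.0445 V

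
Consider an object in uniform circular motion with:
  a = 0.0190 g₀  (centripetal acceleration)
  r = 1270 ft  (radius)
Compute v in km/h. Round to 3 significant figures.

30.6 km/h

Rearranging a = v²/r for v: v = √(a·r).
a = 0.0190 g₀ = 0.1863 m/s²; r = 1270 ft = 387.1 m.
v = 8.493 m/s
8.493 m/s × (1 km/h / 0.2778 m/s) = 30.57 km/h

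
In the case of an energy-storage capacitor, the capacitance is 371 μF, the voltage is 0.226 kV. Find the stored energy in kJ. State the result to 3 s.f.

0.00947 kJ

Directly: E = ½CV².
C = 371 μF = 3.710×10^-4 F; V = 0.226 kV = 226.0 V.
E = 9.475 J
9.475 J × (1 kJ / 1000 J) = 0.009475 kJ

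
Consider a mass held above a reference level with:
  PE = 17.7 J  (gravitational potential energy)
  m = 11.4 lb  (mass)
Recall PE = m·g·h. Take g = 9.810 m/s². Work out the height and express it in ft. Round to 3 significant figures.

1.14 ft

Rearranging PE = m·g·h for h: h = PE/(m·g).
PE = 17.7 J; m = 11.4 lb = 5.171 kg; g = 9.810 m/s².
h = 0.3489 m
0.3489 m × (1 ft / 0.3048 m) = 1.145 ft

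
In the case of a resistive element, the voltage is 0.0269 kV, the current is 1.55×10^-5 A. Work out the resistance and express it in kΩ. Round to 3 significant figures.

1740 kΩ

From Ohm's law: R = V/I.
V = 0.0269 kV = 26.90 V; I = 1.55×10^-5 A.
R = 1.735×10^6 Ω
1.735×10^6 Ω × (1 kΩ / 1000 Ω) = 1735 kΩ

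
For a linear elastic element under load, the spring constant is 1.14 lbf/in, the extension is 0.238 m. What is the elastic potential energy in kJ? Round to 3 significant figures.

0.00565 kJ

Directly: U = ½kx².
k = 1.14 lbf/in = 199.6 N/m; x = 0.238 m.
U = 5.654 J
5.654 J × (1 kJ / 1000 J) = 0.005654 kJ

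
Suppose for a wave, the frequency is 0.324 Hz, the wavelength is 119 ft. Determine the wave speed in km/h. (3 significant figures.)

42.3 km/h

Directly: v = fλ.
f = 0.324 Hz; λ = 119 ft = 36.27 m.
v = 11.75 m/s
11.75 m/s × (1 km/h / 0.2778 m/s) = 42.31 km/h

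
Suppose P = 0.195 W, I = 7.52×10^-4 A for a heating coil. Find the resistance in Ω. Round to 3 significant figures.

3.45×10^5 Ω

Rearranging P = I²R for R: R = P/I².
P = 0.195 W; I = 7.52×10^-4 A.
R = 3.448×10^5 Ω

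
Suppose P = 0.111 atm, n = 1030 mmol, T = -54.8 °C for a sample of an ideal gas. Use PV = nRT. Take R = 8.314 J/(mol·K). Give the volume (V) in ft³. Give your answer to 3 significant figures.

Rearranging PV = nRT for V: V = nRT/P.
P = 0.111 atm = 11247 Pa; n = 1030 mmol = 1.030 mol; T = -54.8 °C = 218.3 K; R = 8.314 J/(mol·K).
V = 0.1662 m³
0.1662 m³ × (1 ft³ / 0.02832 m³) = 5.871 ft³

5.87 ft³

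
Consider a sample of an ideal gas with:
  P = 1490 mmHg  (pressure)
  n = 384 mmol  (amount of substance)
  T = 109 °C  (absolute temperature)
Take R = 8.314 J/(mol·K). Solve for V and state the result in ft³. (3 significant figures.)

0.217 ft³

Rearranging PV = nRT for V: V = nRT/P.
P = 1490 mmHg = 1.986×10^5 Pa; n = 384 mmol = 0.3840 mol; T = 109 °C = 382.1 K; R = 8.314 J/(mol·K).
V = 0.006142 m³
0.006142 m³ × (1 ft³ / 0.02832 m³) = 0.2169 ft³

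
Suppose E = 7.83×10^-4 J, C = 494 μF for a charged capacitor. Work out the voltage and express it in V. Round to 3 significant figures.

1.78 V

Rearranging: V = √(2E/C).
E = 7.83×10^-4 J; C = 494 μF = 4.940×10^-4 F.
V = 1.780 V  (the unit combination reduces to kg·m²/(A·s³) = V)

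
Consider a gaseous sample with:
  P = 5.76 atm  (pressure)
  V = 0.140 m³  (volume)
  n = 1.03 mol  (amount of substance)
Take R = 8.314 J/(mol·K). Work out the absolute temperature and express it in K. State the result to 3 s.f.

9540 K

Solving PV = nRT for T: T = PV/(nR).
P = 5.76 atm = 5.836×10^5 Pa; V = 0.140 m³; n = 1.03 mol; R = 8.314 J/(mol·K).
T = 9542 K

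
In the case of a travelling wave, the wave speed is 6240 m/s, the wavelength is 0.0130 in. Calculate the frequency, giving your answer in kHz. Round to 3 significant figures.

Solving v = f·λ for f: f = v/λ.
v = 6240 m/s; λ = 0.0130 in = 3.302×10^-4 m.
f = 1.890×10^7 Hz
1.890×10^7 Hz × (1 kHz / 1000 Hz) = 18898 kHz

18900 kHz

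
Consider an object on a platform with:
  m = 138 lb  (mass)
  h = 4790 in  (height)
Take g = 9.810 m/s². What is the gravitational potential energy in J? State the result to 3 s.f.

Directly: PE = mgh.
m = 138 lb = 62.60 kg; h = 4790 in = 121.7 m; g = 9.810 m/s².
PE = 74711 J

74700 J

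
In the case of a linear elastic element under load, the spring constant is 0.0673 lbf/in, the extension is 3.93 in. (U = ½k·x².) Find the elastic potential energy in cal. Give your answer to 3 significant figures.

U is given directly by: U = ½kx².
k = 0.0673 lbf/in = 11.79 N/m; x = 3.93 in = 0.09982 m.
U = 0.05872 J
0.05872 J × (1 cal / 4.184 J) = 0.01403 cal

0.0140 cal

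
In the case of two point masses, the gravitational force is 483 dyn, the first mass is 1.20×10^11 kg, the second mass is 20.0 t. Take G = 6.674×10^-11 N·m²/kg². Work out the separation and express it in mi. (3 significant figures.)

Rearranging F = G·m₁·m₂/r² for r: r = √(G·m₁m₂/F).
F = 483 dyn = 0.004830 N; m₁ = 1.20×10^11 kg; m₂ = 20.0 t = 20000 kg; G = 6.674×10^-11 N·m²/kg².
r = 5759 m
5759 m × (1 mi / 1609 m) = 3.578 mi

3.58 mi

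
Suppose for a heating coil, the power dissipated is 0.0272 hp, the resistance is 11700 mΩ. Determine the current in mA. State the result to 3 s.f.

Rearranging P = I²R for I: I = √(P/R).
P = 0.0272 hp = 20.28 W; R = 11700 mΩ = 11.70 Ω.
I = 1.317 A
1.317 A × (1 mA / 0.001000 A) = 1317 mA

1320 mA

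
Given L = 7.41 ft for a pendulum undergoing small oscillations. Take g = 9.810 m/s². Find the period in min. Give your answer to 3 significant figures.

Directly: T = 2π√(L/g).
L = 7.41 ft = 2.259 m; g = 9.810 m/s².
T = 3.015 s
3.015 s × (1 min / 60.00 s) = 0.05025 min

0.0502 min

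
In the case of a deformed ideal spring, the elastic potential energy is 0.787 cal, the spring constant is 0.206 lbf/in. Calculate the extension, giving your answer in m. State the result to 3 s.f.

Rearranging U = ½k·x² for x: x = √(2U/k).
U = 0.787 cal = 3.293 J; k = 0.206 lbf/in = 36.08 N/m.
x = 0.4273 m

0.427 m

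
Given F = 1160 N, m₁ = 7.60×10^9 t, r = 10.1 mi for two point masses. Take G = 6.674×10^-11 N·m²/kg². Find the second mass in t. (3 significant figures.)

From Newton's law of gravitation: m₂ = F·r²/(G·m₁).
F = 1160 N; m₁ = 7.60×10^9 t = 7.600×10^12 kg; r = 10.1 mi = 16254 m; G = 6.674×10^-11 N·m²/kg².
m₂ = 6.042×10^8 kg
6.042×10^8 kg × (1 t / 1000 kg) = 6.042×10^5 t

6.04×10^5 t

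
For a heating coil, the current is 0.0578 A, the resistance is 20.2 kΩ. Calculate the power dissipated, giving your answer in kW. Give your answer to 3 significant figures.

0.0675 kW

P is given directly by: P = I²R.
I = 0.0578 A; R = 20.2 kΩ = 20200 Ω.
P = 67.48 W
67.48 W × (1 kW / 1000 W) = 0.06748 kW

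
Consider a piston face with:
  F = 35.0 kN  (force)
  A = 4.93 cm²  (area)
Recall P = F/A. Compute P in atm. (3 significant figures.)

701 atm

P is given directly by: P = F/A.
F = 35.0 kN = 35000 N; A = 4.93 cm² = 4.930×10^-4 m².
P = 7.099×10^7 Pa
7.099×10^7 Pa × (1 atm / 1.013×10^5 Pa) = 700.7 atm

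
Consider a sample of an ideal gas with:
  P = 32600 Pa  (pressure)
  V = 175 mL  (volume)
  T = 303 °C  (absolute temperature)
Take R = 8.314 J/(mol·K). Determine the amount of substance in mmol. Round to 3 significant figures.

1.19 mmol

From the ideal-gas law: n = PV/(RT).
P = 32600 Pa; V = 175 mL = 1.750×10^-4 m³; T = 303 °C = 576.1 K; R = 8.314 J/(mol·K).
n = 0.001191 mol
0.001191 mol × (1 mmol / 0.001000 mol) = 1.191 mmol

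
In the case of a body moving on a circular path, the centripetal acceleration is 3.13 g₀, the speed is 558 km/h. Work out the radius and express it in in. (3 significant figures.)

Rearranging a = v²/r for r: r = v²/a.
a = 3.13 g₀ = 30.69 m/s²; v = 558 km/h = 155.0 m/s.
r = 782.7 m
782.7 m × (1 in / 0.02540 m) = 30815 in

30800 in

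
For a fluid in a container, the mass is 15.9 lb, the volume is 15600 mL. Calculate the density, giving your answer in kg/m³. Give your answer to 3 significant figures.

ρ is given directly by: ρ = m/V.
m = 15.9 lb = 7.212 kg; V = 15600 mL = 0.01560 m³.
ρ = 462.3 kg/m³

462 kg/m³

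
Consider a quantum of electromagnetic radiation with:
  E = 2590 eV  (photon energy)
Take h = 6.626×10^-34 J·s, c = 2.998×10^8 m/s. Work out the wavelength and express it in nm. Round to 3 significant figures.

Solving E = h·c/λ for λ: λ = hc/E.
E = 2590 eV = 4.150×10^-16 J; h = 6.626×10^-34 J·s; c = 2.998×10^8 m/s.
λ = 4.787×10^-10 m
4.787×10^-10 m × (1 nm / 1.000×10^-9 m) = 0.4787 nm

0.479 nm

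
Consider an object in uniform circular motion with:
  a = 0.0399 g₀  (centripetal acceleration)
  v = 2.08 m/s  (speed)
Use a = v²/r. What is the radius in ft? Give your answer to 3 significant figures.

Solving a = v²/r for r: r = v²/a.
a = 0.0399 g₀ = 0.3913 m/s²; v = 2.08 m/s.
r = 11.06 m
11.06 m × (1 ft / 0.3048 m) = 36.28 ft

36.3 ft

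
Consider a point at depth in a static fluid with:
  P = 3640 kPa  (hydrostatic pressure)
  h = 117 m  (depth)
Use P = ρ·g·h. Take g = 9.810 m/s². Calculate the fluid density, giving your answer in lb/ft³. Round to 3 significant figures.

198 lb/ft³

Rearranging P = ρ·g·h for ρ: ρ = P/(g·h).
P = 3640 kPa = 3.640×10^6 Pa; h = 117 m; g = 9.810 m/s².
ρ = 3171 kg/m³
3171 kg/m³ × (1 lb/ft³ / 16.02 kg/m³) = 198.0 lb/ft³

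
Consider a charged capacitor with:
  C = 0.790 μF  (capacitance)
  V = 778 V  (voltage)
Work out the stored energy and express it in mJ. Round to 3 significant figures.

239 mJ

E is given directly by: E = ½CV².
C = 0.790 μF = 7.900×10^-7 F; V = 778 V.
E = 0.2391 J
0.2391 J × (1 mJ / 0.001000 J) = 239.1 mJ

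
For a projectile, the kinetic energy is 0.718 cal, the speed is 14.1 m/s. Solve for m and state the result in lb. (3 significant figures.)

0.0666 lb

Solving KE = ½mv² for m: m = 2·KE/v².
KE = 0.718 cal = 3.004 J; v = 14.1 m/s.
m = 0.03022 kg
0.03022 kg × (1 lb / 0.4536 kg) = 0.06663 lb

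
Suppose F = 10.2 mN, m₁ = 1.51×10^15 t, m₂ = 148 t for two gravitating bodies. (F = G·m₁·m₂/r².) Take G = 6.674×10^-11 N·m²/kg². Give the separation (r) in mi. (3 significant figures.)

23800 mi

From Newton's law of gravitation: r = √(G·m₁m₂/F).
F = 10.2 mN = 0.01020 N; m₁ = 1.51×10^15 t = 1.510×10^18 kg; m₂ = 148 t = 1.480×10^5 kg; G = 6.674×10^-11 N·m²/kg².
r = 3.824×10^7 m
3.824×10^7 m × (1 mi / 1609 m) = 23761 mi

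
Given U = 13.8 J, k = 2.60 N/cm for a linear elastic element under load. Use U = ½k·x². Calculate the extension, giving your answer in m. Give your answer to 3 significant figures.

Rearranging U = ½k·x² for x: x = √(2U/k).
U = 13.8 J; k = 2.60 N/cm = 260.0 N/m.
x = 0.3258 m

0.326 m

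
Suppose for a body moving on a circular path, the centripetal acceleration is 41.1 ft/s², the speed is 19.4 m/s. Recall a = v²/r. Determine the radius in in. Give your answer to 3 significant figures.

Rearranging a = v²/r for r: r = v²/a.
a = 41.1 ft/s² = 12.53 m/s²; v = 19.4 m/s.
r = 30.04 m
30.04 m × (1 in / 0.02540 m) = 1183 in

1180 in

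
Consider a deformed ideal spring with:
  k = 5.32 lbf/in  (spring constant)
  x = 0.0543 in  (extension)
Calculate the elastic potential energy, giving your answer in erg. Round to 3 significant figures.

U is given directly by: U = ½kx².
k = 5.32 lbf/in = 931.7 N/m; x = 0.0543 in = 0.001379 m.
U = 8.861×10^-4 J  (the unit combination reduces to kg·m²/s² = J)
8.861×10^-4 J × (1 erg / 1.000×10^-7 J) = 8861 erg

8860 erg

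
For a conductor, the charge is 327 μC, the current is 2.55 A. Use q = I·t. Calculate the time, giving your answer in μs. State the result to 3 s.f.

128 μs

Solving q = I·t for t: t = q/I.
q = 327 μC = 3.270×10^-4 C; I = 2.55 A.
t = 1.282×10^-4 s
1.282×10^-4 s × (1 μs / 1.000×10^-6 s) = 128.2 μs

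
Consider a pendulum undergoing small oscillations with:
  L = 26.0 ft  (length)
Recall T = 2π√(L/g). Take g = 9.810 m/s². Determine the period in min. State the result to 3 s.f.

Directly: T = 2π√(L/g).
L = 26.0 ft = 7.925 m; g = 9.810 m/s².
T = 5.647 s
5.647 s × (1 min / 60.00 s) = 0.09412 min

0.0941 min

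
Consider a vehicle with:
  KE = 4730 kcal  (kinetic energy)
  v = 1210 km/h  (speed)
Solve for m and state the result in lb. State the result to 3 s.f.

Rearranging KE = ½mv² for m: m = 2·KE/v².
KE = 4730 kcal = 1.979×10^7 J; v = 1210 km/h = 336.1 m/s.
m = 350.4 kg
350.4 kg × (1 lb / 0.4536 kg) = 772.4 lb

772 lb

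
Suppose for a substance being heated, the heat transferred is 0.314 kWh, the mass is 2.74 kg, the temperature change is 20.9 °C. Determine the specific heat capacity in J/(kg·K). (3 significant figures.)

Rearranging Q = m·c·ΔT for c: c = Q/(m·ΔT).
Q = 0.314 kWh = 1.130×10^6 J; m = 2.74 kg; ΔT = 20.9 °C = 20.90 K.
c = 19739 J/(kg·K)

19700 J/(kg·K)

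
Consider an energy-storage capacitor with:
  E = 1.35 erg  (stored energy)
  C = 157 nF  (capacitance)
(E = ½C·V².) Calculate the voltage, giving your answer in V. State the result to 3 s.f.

1.31 V

Rearranging E = ½C·V² for V: V = √(2E/C).
E = 1.35 erg = 1.350×10^-7 J; C = 157 nF = 1.570×10^-7 F.
V = 1.311 V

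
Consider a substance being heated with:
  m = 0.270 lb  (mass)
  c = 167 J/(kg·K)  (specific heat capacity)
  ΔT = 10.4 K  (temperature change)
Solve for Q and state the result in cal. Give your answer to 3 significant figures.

50.8 cal

Q is given directly by: Q = mcΔT.
m = 0.270 lb = 0.1225 kg; c = 167 J/(kg·K); ΔT = 10.4 K.
Q = 212.7 J
212.7 J × (1 cal / 4.184 J) = 50.84 cal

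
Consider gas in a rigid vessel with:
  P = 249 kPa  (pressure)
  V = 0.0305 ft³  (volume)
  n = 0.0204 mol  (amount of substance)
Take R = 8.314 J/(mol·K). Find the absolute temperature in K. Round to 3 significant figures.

1270 K

Rearranging: T = PV/(nR).
P = 249 kPa = 2.490×10^5 Pa; V = 0.0305 ft³ = 8.637×10^-4 m³; n = 0.0204 mol; R = 8.314 J/(mol·K).
T = 1268 K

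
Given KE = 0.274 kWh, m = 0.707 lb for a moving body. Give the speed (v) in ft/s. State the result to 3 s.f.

Rearranging: v = √(2·KE/m).
KE = 0.274 kWh = 9.864×10^5 J; m = 0.707 lb = 0.3207 kg.
v = 2480 m/s
2480 m/s × (1 ft/s / 0.3048 m/s) = 8137 ft/s

8140 ft/s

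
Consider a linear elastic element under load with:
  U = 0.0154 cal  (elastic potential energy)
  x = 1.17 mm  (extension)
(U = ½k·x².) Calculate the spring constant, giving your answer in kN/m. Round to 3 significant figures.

94.1 kN/m

Rearranging U = ½k·x² for k: k = 2U/x².
U = 0.0154 cal = 0.06443 J; x = 1.17 mm = 0.001170 m.
k = 94139 N/m
94139 N/m × (1 kN/m / 1000 N/m) = 94.14 kN/m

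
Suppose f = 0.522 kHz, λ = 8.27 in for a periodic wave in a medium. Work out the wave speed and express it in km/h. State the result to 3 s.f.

395 km/h

Directly: v = fλ.
f = 0.522 kHz = 522.0 Hz; λ = 8.27 in = 0.2101 m.
v = 109.7 m/s
109.7 m/s × (1 km/h / 0.2778 m/s) = 394.7 km/h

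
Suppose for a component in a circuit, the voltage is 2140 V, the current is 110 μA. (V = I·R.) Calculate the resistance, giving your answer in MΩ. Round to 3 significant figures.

19.5 MΩ

From Ohm's law: R = V/I.
V = 2140 V; I = 110 μA = 1.100×10^-4 A.
R = 1.945×10^7 Ω
1.945×10^7 Ω × (1 MΩ / 1.000×10^6 Ω) = 19.45 MΩ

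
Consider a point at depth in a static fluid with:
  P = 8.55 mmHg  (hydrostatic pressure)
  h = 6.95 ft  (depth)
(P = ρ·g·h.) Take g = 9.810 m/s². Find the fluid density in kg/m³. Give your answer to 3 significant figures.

54.9 kg/m³

Solving P = ρ·g·h for ρ: ρ = P/(g·h).
P = 8.55 mmHg = 1140 Pa; h = 6.95 ft = 2.118 m; g = 9.810 m/s².
ρ = 54.85 kg/m³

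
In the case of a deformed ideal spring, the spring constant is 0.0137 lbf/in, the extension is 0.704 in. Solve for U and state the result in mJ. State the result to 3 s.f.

0.384 mJ

U is given directly by: U = ½kx².
k = 0.0137 lbf/in = 2.399 N/m; x = 0.704 in = 0.01788 m.
U = 3.836×10^-4 J
3.836×10^-4 J × (1 mJ / 0.001000 J) = 0.3836 mJ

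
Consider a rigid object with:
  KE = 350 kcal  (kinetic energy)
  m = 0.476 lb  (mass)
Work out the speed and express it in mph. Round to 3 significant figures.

8240 mph

Solving KE = ½mv² for v: v = √(2·KE/m).
KE = 350 kcal = 1.464×10^6 J; m = 0.476 lb = 0.2159 kg.
v = 3683 m/s
3683 m/s × (1 mph / 0.4470 m/s) = 8239 mph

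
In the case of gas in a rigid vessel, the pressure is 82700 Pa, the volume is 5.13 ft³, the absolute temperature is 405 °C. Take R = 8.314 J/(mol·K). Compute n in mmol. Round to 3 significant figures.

2130 mmol

Solving PV = nRT for n: n = PV/(RT).
P = 82700 Pa; V = 5.13 ft³ = 0.1453 m³; T = 405 °C = 678.1 K; R = 8.314 J/(mol·K).
n = 2.131 mol
2.131 mol × (1 mmol / 0.001000 mol) = 2131 mmol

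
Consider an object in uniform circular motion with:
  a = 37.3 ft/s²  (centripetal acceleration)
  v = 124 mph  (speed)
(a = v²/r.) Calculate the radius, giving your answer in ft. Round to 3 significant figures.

Rearranging a = v²/r for r: r = v²/a.
a = 37.3 ft/s² = 11.37 m/s²; v = 124 mph = 55.43 m/s.
r = 270.3 m
270.3 m × (1 ft / 0.3048 m) = 886.7 ft

887 ft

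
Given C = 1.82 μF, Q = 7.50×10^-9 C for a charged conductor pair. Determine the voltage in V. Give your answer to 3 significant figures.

Rearranging C = Q/V for V: V = Q/C.
C = 1.82 μF = 1.820×10^-6 F; Q = 7.50×10^-9 C.
V = 0.004121 V  (the unit combination reduces to kg·m²/(A·s³) = V)

0.00412 V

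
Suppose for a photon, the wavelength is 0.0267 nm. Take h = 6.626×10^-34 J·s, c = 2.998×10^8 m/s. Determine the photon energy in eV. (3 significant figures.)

Directly: E = hc/λ.
λ = 0.0267 nm = 2.670×10^-11 m; h = 6.626×10^-34 J·s; c = 2.998×10^8 m/s.
E = 7.440×10^-15 J
7.440×10^-15 J × (1 eV / 1.602×10^-19 J) = 46437 eV

46400 eV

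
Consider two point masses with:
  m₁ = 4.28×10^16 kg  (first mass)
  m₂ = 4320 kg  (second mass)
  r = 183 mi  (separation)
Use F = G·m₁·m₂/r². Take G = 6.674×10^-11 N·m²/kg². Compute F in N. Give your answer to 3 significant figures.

0.142 N

F is given directly by: F = Gm₁m₂/r².
m₁ = 4.28×10^16 kg; m₂ = 4320 kg; r = 183 mi = 2.945×10^5 m; G = 6.674×10^-11 N·m²/kg².
F = 0.1423 N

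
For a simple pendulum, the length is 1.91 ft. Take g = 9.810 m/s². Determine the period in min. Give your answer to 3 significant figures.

0.0255 min

T is given directly by: T = 2π√(L/g).
L = 1.91 ft = 0.5822 m; g = 9.810 m/s².
T = 1.531 s
1.531 s × (1 min / 60.00 s) = 0.02551 min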